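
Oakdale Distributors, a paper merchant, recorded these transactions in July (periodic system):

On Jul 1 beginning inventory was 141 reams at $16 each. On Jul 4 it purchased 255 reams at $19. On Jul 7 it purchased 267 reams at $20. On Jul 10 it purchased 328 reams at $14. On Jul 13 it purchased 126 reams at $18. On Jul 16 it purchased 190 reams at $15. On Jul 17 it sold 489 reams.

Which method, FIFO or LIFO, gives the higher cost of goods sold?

FIFO

FIFO COGS: 141 @ $16 + 255 @ $19 + 93 @ $20 = $8,961
LIFO COGS: 190 @ $15 + 126 @ $18 + 173 @ $14 = $7,540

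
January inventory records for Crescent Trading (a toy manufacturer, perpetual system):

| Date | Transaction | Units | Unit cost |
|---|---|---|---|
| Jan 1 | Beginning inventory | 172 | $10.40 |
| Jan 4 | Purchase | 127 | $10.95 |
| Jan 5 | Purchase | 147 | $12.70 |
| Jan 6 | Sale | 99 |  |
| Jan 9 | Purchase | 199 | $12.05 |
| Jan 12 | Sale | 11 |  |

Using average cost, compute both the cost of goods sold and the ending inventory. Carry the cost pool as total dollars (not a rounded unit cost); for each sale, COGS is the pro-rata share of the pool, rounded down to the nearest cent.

COGS = $1,247.55; ending inventory = $6,196.75

After Jan 1: 172 on hand, pool $1,788.80 (≈ $10.4000 each)
After Jan 4: 299 on hand, pool $3,179.45 (≈ $10.6336 each)
After Jan 5: 446 on hand, pool $5,046.35 (≈ $11.3147 each)
Jan 6, sell 99: 99/446 × $5,046.35 → $1,120.15
After Jan 9: 546 on hand, pool $6,324.15 (≈ $11.5827 each)
Jan 12, sell 11: 11/546 × $6,324.15 → $127.40
Total COGS = $1,120.15 + $127.40 = $1,247.55
Ending inventory (cost pool remaining) = $6,196.75
Check: goods available $7,444.30 = COGS $1,247.55 + ending $6,196.75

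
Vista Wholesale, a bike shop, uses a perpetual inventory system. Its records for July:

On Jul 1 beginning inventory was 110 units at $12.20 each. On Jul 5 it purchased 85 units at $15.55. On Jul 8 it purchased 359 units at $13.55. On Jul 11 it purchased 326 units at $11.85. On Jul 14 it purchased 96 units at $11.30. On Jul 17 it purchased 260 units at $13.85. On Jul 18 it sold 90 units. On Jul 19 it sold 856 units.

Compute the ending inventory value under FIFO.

Ending inventory = $3,940.00

Jul 18, 90 sold [FIFO — oldest first]: 90 @ $12.20 = $1,098.00
Jul 19, 856 sold [FIFO — oldest first]: 20 @ $12.20 + 85 @ $15.55 + 359 @ $13.55 + 326 @ $11.85 + 66 @ $11.30 = $11,039.10
Total COGS = $1,098.00 + $11,039.10 = $12,137.10
Ending inventory: 30 @ $11.30 + 260 @ $13.85 = $3,940.00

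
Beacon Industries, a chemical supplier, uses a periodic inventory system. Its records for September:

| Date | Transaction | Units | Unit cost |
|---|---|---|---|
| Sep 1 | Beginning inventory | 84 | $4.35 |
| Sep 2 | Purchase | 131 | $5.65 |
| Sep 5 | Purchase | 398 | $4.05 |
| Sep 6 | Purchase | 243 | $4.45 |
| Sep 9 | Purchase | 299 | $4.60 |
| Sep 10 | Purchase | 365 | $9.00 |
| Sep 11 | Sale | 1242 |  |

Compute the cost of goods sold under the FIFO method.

COGS = $5,957.20

Sep 11, 1242 sold [FIFO — oldest first]: 84 @ $4.35 + 131 @ $5.65 + 398 @ $4.05 + 243 @ $4.45 + 299 @ $4.60 + 87 @ $9.00 = $5,957.20
Ending inventory: 278 @ $9.00 = $2,502.00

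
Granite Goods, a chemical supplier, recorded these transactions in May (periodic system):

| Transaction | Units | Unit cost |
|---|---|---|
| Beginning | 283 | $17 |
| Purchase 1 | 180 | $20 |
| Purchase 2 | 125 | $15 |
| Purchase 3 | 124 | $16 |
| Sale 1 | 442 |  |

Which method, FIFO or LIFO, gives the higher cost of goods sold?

FIFO

FIFO COGS: 283 @ $17 + 159 @ $20 = $7,991
LIFO COGS: 124 @ $16 + 125 @ $15 + 180 @ $20 + 13 @ $17 = $7,680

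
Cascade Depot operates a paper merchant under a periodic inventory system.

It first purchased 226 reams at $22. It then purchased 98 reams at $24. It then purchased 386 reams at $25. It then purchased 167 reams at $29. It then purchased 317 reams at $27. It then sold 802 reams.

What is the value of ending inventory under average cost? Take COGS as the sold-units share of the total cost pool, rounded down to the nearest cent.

Sale 1, sell 802: 802/1194 × $30,376.00 → $20,403.30
Ending inventory (cost pool remaining) = $9,972.70

Ending inventory = $9,972.70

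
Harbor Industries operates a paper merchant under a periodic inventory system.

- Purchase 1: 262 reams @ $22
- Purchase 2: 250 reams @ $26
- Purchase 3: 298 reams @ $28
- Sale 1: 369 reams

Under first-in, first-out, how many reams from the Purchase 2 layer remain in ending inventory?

Sale 1 (369) [FIFO — oldest first]: 262 @ $22 + 107 @ $26 = $8,546
Ending inventory: 143 @ $26 + 298 @ $28 = $12,062

143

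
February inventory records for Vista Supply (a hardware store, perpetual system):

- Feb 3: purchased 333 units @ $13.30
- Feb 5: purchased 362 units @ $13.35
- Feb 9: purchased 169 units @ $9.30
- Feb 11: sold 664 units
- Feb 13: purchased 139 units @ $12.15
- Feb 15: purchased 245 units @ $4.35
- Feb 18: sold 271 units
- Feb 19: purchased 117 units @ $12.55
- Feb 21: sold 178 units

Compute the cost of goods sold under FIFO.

COGS = $13,000.65

Feb 11, 664 sold [FIFO — oldest first]: 333 @ $13.30 + 331 @ $13.35 = $8,847.75
Feb 18, 271 sold [FIFO — oldest first]: 31 @ $13.35 + 169 @ $9.30 + 71 @ $12.15 = $2,848.20
Feb 21, 178 sold [FIFO — oldest first]: 68 @ $12.15 + 110 @ $4.35 = $1,304.70
Total COGS = $8,847.75 + $2,848.20 + $1,304.70 = $13,000.65
Ending inventory: 135 @ $4.35 + 117 @ $12.55 = $2,055.60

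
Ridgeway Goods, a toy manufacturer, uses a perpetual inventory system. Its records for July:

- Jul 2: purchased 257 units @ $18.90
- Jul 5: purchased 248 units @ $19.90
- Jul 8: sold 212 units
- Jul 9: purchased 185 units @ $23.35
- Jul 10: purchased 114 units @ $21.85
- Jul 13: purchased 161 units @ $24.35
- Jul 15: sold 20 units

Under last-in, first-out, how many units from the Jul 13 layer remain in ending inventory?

Jul 8, 212 sold [LIFO — newest first]: 212 @ $19.90 = $4,218.80
Jul 15, 20 sold [LIFO — newest first]: 20 @ $24.35 = $487.00
Total COGS = $4,218.80 + $487.00 = $4,705.80
Ending inventory: 257 @ $18.90 + 36 @ $19.90 + 185 @ $23.35 + 114 @ $21.85 + 141 @ $24.35 = $15,817.70
Check: goods available $20,523.50 = COGS $4,705.80 + ending $15,817.70

141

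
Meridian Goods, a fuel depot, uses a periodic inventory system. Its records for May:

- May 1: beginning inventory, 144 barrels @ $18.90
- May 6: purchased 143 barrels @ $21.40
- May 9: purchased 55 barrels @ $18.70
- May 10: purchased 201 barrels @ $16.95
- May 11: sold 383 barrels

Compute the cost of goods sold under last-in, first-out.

May 11, 383 sold [LIFO — newest first]: 201 @ $16.95 + 55 @ $18.70 + 127 @ $21.40 = $7,153.25
Ending inventory: 144 @ $18.90 + 16 @ $21.40 = $3,064.00

COGS = $7,153.25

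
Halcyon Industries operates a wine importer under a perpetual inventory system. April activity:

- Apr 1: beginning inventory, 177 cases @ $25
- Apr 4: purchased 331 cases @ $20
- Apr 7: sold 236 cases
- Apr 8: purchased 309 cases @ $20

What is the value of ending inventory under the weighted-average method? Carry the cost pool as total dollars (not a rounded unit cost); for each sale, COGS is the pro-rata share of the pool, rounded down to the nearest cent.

Ending inventory = $12,093.86

After Apr 1: 177 on hand, pool $4,425.00 (≈ $25.0000 each)
After Apr 4: 508 on hand, pool $11,045.00 (≈ $21.7421 each)
Apr 7, sell 236: 236/508 × $11,045.00 → $5,131.14
After Apr 8: 581 on hand, pool $12,093.86 (≈ $20.8156 each)
Ending inventory (cost pool remaining) = $12,093.86
Check: goods available $17,225.00 = COGS $5,131.14 + ending $12,093.86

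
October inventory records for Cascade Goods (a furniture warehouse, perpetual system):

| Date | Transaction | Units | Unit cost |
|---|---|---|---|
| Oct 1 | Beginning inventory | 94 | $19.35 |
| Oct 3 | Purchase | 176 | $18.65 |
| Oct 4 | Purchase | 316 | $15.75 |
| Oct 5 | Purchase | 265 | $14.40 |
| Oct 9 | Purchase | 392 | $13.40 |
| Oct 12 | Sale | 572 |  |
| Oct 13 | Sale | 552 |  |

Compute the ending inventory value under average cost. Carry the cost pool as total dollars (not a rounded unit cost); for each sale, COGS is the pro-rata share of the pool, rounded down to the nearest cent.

After Oct 1: 94 on hand, pool $1,818.90 (≈ $19.3500 each)
After Oct 3: 270 on hand, pool $5,101.30 (≈ $18.8937 each)
After Oct 4: 586 on hand, pool $10,078.30 (≈ $17.1985 each)
After Oct 5: 851 on hand, pool $13,894.30 (≈ $16.3270 each)
After Oct 9: 1243 on hand, pool $19,147.10 (≈ $15.4039 each)
Oct 12, sell 572: 572/1243 × $19,147.10 → $8,811.05
Oct 13, sell 552: 552/671 × $10,336.05 → $8,502.98
Total COGS = $8,811.05 + $8,502.98 = $17,314.03
Ending inventory (cost pool remaining) = $1,833.07
Check: goods available $19,147.10 = COGS $17,314.03 + ending $1,833.07

Ending inventory = $1,833.07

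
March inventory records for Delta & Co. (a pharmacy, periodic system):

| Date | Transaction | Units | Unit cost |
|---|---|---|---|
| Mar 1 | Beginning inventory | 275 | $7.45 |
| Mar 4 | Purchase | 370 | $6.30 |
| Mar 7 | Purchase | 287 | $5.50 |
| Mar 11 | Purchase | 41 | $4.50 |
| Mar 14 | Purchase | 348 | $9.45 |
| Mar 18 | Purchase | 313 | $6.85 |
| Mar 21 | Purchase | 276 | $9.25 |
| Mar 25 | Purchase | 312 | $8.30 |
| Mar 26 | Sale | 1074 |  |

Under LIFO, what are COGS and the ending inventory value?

COGS = $8,921.50; ending inventory = $7,796.50

Mar 26, 1074 sold [LIFO — newest first]: 312 @ $8.30 + 276 @ $9.25 + 313 @ $6.85 + 173 @ $9.45 = $8,921.50
Ending inventory: 275 @ $7.45 + 370 @ $6.30 + 287 @ $5.50 + 41 @ $4.50 + 175 @ $9.45 = $7,796.50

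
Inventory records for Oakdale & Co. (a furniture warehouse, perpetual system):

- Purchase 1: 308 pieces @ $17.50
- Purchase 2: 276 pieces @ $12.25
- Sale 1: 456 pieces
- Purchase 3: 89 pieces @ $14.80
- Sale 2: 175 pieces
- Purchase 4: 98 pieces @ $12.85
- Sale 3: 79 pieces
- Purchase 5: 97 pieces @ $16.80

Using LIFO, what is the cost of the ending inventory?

Ending inventory = $2,608.75

Sale 1 (456) [LIFO — newest first]: 276 @ $12.25 + 180 @ $17.50 = $6,531.00
Sale 2 (175) [LIFO — newest first]: 89 @ $14.80 + 86 @ $17.50 = $2,822.20
Sale 3 (79) [LIFO — newest first]: 79 @ $12.85 = $1,015.15
Total COGS = $6,531.00 + $2,822.20 + $1,015.15 = $10,368.35
Ending inventory: 42 @ $17.50 + 19 @ $12.85 + 97 @ $16.80 = $2,608.75
Check: goods available $12,977.10 = COGS $10,368.35 + ending $2,608.75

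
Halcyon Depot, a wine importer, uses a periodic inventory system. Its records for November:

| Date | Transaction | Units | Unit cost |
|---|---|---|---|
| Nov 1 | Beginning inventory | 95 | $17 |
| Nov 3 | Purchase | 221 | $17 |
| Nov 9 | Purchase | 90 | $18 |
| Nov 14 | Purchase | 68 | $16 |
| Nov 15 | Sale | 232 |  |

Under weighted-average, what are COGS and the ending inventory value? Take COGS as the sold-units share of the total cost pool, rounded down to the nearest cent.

Nov 15, sell 232: 232/474 × $8,080.00 → $3,954.76
Ending inventory (cost pool remaining) = $4,125.24

COGS = $3,954.76; ending inventory = $4,125.24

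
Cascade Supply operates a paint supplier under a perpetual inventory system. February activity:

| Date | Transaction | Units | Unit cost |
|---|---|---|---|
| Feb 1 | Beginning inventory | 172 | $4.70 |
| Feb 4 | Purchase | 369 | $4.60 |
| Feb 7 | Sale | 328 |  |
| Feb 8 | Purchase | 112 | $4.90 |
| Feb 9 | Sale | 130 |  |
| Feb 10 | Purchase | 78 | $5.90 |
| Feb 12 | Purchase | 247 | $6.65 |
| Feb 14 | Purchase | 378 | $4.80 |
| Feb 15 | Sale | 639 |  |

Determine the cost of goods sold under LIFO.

COGS = $5,679.95

Feb 7, 328 sold [LIFO — newest first]: 328 @ $4.60 = $1,508.80
Feb 9, 130 sold [LIFO — newest first]: 112 @ $4.90 + 18 @ $4.60 = $631.60
Feb 15, 639 sold [LIFO — newest first]: 378 @ $4.80 + 247 @ $6.65 + 14 @ $5.90 = $3,539.55
Total COGS = $1,508.80 + $631.60 + $3,539.55 = $5,679.95
Ending inventory: 172 @ $4.70 + 23 @ $4.60 + 64 @ $5.90 = $1,291.80
Check: goods available $6,971.75 = COGS $5,679.95 + ending $1,291.80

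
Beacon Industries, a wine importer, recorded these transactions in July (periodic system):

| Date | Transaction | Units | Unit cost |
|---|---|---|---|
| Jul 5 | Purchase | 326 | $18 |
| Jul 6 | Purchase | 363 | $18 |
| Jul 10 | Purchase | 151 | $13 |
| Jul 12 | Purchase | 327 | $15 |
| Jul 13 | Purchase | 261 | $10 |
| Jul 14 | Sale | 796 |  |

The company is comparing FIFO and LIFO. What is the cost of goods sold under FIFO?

COGS = $13,793

FIFO COGS: 326 @ $18 + 363 @ $18 + 107 @ $13 = $13,793
LIFO COGS: 261 @ $10 + 327 @ $15 + 151 @ $13 + 57 @ $18 = $10,504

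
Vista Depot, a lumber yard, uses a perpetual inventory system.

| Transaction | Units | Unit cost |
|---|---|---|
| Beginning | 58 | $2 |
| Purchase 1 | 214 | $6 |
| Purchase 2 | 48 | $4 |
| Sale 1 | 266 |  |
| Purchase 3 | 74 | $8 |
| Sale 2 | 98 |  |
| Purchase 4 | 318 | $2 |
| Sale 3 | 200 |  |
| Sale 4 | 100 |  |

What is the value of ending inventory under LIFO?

Ending inventory = $96

Sale 1 (266) [LIFO — newest first]: 48 @ $4 + 214 @ $6 + 4 @ $2 = $1,484
Sale 2 (98) [LIFO — newest first]: 74 @ $8 + 24 @ $2 = $640
Sale 3 (200) [LIFO — newest first]: 200 @ $2 = $400
Sale 4 (100) [LIFO — newest first]: 100 @ $2 = $200
Total COGS = $1,484 + $640 + $400 + $200 = $2,724
Ending inventory: 30 @ $2 + 18 @ $2 = $96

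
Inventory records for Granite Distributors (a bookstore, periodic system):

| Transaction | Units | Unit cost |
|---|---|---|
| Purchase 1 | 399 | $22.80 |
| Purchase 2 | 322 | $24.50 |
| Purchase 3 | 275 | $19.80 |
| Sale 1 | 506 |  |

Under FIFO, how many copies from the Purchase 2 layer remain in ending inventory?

Sale 1 (506) [FIFO — oldest first]: 399 @ $22.80 + 107 @ $24.50 = $11,718.70
Ending inventory: 215 @ $24.50 + 275 @ $19.80 = $10,712.50
Check: goods available $22,431.20 = COGS $11,718.70 + ending $10,712.50

215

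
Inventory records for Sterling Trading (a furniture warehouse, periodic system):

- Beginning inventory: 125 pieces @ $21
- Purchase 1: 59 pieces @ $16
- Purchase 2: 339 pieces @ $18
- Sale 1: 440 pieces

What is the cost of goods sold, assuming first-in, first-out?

COGS = $8,177

Sale 1 (440) [FIFO — oldest first]: 125 @ $21 + 59 @ $16 + 256 @ $18 = $8,177
Ending inventory: 83 @ $18 = $1,494
Check: goods available $9,671 = COGS $8,177 + ending $1,494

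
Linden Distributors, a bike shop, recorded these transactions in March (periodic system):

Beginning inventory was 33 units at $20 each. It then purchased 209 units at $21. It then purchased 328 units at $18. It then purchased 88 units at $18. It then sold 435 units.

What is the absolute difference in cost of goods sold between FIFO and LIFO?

$636

FIFO COGS: 33 @ $20 + 209 @ $21 + 193 @ $18 = $8,523
LIFO COGS: 88 @ $18 + 328 @ $18 + 19 @ $21 = $7,887
Difference = |$8,523 − $7,887| = $636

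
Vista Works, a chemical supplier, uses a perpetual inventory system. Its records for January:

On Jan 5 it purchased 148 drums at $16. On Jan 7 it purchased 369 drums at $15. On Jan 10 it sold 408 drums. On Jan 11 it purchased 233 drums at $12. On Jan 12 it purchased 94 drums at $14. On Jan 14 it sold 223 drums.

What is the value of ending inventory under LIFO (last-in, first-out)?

Jan 10, 408 sold [LIFO — newest first]: 369 @ $15 + 39 @ $16 = $6,159
Jan 14, 223 sold [LIFO — newest first]: 94 @ $14 + 129 @ $12 = $2,864
Total COGS = $6,159 + $2,864 = $9,023
Ending inventory: 109 @ $16 + 104 @ $12 = $2,992

Ending inventory = $2,992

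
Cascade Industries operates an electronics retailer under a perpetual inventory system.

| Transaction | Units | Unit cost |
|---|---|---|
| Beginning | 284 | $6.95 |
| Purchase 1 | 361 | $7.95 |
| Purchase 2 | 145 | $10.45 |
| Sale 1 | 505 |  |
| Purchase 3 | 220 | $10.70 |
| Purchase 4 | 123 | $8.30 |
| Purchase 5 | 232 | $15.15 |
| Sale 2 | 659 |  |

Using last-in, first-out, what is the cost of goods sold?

Sale 1 (505) [LIFO — newest first]: 145 @ $10.45 + 360 @ $7.95 = $4,377.25
Sale 2 (659) [LIFO — newest first]: 232 @ $15.15 + 123 @ $8.30 + 220 @ $10.70 + 1 @ $7.95 + 83 @ $6.95 = $7,474.50
Total COGS = $4,377.25 + $7,474.50 = $11,851.75
Ending inventory: 201 @ $6.95 = $1,396.95

COGS = $11,851.75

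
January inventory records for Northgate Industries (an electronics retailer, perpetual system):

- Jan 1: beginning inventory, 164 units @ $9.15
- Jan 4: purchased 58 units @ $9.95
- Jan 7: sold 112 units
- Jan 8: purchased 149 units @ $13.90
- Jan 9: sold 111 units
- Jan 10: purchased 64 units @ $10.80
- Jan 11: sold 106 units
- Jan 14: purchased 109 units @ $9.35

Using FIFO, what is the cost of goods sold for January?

COGS = $3,565.00

Jan 7, 112 sold [FIFO — oldest first]: 112 @ $9.15 = $1,024.80
Jan 9, 111 sold [FIFO — oldest first]: 52 @ $9.15 + 58 @ $9.95 + 1 @ $13.90 = $1,066.80
Jan 11, 106 sold [FIFO — oldest first]: 106 @ $13.90 = $1,473.40
Total COGS = $1,024.80 + $1,066.80 + $1,473.40 = $3,565.00
Ending inventory: 42 @ $13.90 + 64 @ $10.80 + 109 @ $9.35 = $2,294.15
Check: goods available $5,859.15 = COGS $3,565.00 + ending $2,294.15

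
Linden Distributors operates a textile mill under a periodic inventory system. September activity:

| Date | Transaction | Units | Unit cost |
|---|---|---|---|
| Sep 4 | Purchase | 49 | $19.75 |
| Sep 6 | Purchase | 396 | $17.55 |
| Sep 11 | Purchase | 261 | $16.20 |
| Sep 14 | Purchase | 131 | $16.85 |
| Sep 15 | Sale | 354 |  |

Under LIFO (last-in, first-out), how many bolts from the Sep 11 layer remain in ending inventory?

38

Sep 15, 354 sold [LIFO — newest first]: 131 @ $16.85 + 223 @ $16.20 = $5,819.95
Ending inventory: 49 @ $19.75 + 396 @ $17.55 + 38 @ $16.20 = $8,533.15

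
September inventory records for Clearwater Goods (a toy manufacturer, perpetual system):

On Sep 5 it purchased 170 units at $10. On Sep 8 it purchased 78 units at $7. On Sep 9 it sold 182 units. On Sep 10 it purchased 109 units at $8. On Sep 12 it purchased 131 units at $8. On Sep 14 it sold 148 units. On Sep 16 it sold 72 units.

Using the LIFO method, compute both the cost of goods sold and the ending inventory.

Sep 9, 182 sold [LIFO — newest first]: 78 @ $7 + 104 @ $10 = $1,586
Sep 14, 148 sold [LIFO — newest first]: 131 @ $8 + 17 @ $8 = $1,184
Sep 16, 72 sold [LIFO — newest first]: 72 @ $8 = $576
Total COGS = $1,586 + $1,184 + $576 = $3,346
Ending inventory: 66 @ $10 + 20 @ $8 = $820

COGS = $3,346; ending inventory = $820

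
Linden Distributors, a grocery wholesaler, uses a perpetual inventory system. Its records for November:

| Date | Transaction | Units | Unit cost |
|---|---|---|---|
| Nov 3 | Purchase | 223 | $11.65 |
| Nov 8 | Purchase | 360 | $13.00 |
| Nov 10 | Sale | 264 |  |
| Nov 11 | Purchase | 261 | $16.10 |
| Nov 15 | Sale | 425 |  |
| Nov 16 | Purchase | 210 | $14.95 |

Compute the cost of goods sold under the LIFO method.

Nov 10, 264 sold [LIFO — newest first]: 264 @ $13.00 = $3,432.00
Nov 15, 425 sold [LIFO — newest first]: 261 @ $16.10 + 96 @ $13.00 + 68 @ $11.65 = $6,242.30
Total COGS = $3,432.00 + $6,242.30 = $9,674.30
Ending inventory: 155 @ $11.65 + 210 @ $14.95 = $4,945.25

COGS = $9,674.30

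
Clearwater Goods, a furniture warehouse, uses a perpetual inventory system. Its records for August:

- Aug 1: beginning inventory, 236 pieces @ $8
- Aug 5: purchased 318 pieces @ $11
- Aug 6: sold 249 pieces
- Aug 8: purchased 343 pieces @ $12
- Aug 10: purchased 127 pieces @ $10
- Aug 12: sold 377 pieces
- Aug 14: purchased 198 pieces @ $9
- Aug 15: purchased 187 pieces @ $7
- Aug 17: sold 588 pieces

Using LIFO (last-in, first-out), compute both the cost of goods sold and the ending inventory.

Aug 6, 249 sold [LIFO — newest first]: 249 @ $11 = $2,739
Aug 12, 377 sold [LIFO — newest first]: 127 @ $10 + 250 @ $12 = $4,270
Aug 17, 588 sold [LIFO — newest first]: 187 @ $7 + 198 @ $9 + 93 @ $12 + 69 @ $11 + 41 @ $8 = $5,294
Total COGS = $2,739 + $4,270 + $5,294 = $12,303
Ending inventory: 195 @ $8 = $1,560
Check: goods available $13,863 = COGS $12,303 + ending $1,560

COGS = $12,303; ending inventory = $1,560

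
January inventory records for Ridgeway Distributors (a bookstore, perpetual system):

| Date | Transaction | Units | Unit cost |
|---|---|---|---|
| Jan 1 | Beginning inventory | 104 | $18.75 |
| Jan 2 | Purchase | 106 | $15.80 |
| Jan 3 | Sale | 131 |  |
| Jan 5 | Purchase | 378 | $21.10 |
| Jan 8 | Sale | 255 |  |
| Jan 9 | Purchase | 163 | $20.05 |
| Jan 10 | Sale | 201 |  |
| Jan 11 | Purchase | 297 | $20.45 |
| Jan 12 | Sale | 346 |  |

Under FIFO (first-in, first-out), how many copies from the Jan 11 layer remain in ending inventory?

Jan 3, 131 sold [FIFO — oldest first]: 104 @ $18.75 + 27 @ $15.80 = $2,376.60
Jan 8, 255 sold [FIFO — oldest first]: 79 @ $15.80 + 176 @ $21.10 = $4,961.80
Jan 10, 201 sold [FIFO — oldest first]: 201 @ $21.10 = $4,241.10
Jan 12, 346 sold [FIFO — oldest first]: 1 @ $21.10 + 163 @ $20.05 + 182 @ $20.45 = $7,011.15
Total COGS = $2,376.60 + $4,961.80 + $4,241.10 + $7,011.15 = $18,590.65
Ending inventory: 115 @ $20.45 = $2,351.75
Check: goods available $20,942.40 = COGS $18,590.65 + ending $2,351.75

115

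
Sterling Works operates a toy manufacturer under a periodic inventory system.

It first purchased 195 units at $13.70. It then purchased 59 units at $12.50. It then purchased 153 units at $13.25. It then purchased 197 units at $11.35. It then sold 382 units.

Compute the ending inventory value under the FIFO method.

Ending inventory = $2,567.20

Sale 1 (382) [FIFO — oldest first]: 195 @ $13.70 + 59 @ $12.50 + 128 @ $13.25 = $5,105.00
Ending inventory: 25 @ $13.25 + 197 @ $11.35 = $2,567.20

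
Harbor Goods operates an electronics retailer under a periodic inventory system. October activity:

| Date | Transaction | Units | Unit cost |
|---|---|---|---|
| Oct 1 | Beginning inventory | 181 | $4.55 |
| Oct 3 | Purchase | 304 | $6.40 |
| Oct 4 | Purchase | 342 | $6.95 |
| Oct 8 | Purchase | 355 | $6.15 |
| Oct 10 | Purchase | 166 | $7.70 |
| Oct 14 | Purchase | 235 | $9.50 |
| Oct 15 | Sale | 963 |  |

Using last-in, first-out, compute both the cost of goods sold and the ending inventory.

COGS = $7,132.60; ending inventory = $3,707.40

Oct 15, 963 sold [LIFO — newest first]: 235 @ $9.50 + 166 @ $7.70 + 355 @ $6.15 + 207 @ $6.95 = $7,132.60
Ending inventory: 181 @ $4.55 + 304 @ $6.40 + 135 @ $6.95 = $3,707.40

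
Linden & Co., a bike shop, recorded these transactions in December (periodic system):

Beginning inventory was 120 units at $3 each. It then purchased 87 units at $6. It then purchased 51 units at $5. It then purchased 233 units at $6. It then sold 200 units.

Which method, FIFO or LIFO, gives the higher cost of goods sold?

FIFO COGS: 120 @ $3 + 80 @ $6 = $840
LIFO COGS: 200 @ $6 = $1,200

LIFO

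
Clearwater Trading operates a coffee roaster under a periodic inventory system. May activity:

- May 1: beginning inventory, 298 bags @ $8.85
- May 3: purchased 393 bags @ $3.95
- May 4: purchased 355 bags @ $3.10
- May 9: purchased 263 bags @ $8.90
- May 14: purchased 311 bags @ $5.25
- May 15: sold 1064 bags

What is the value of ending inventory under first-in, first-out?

May 15, 1064 sold [FIFO — oldest first]: 298 @ $8.85 + 393 @ $3.95 + 355 @ $3.10 + 18 @ $8.90 = $5,450.35
Ending inventory: 245 @ $8.90 + 311 @ $5.25 = $3,813.25

Ending inventory = $3,813.25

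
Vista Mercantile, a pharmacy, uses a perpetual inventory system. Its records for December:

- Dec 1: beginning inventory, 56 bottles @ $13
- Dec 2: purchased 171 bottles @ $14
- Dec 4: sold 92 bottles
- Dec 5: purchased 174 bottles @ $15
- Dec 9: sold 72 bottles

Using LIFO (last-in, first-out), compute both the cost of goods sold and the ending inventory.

Dec 4, 92 sold [LIFO — newest first]: 92 @ $14 = $1,288
Dec 9, 72 sold [LIFO — newest first]: 72 @ $15 = $1,080
Total COGS = $1,288 + $1,080 = $2,368
Ending inventory: 56 @ $13 + 79 @ $14 + 102 @ $15 = $3,364
Check: goods available $5,732 = COGS $2,368 + ending $3,364

COGS = $2,368; ending inventory = $3,364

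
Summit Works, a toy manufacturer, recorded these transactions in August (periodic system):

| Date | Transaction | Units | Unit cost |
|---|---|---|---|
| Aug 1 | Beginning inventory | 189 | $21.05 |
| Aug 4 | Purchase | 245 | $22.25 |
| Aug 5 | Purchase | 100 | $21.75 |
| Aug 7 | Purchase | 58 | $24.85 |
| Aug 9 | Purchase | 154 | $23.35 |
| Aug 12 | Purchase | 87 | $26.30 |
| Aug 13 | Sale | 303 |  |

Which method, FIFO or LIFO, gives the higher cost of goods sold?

LIFO

FIFO COGS: 189 @ $21.05 + 114 @ $22.25 = $6,514.95
LIFO COGS: 87 @ $26.30 + 154 @ $23.35 + 58 @ $24.85 + 4 @ $21.75 = $7,412.30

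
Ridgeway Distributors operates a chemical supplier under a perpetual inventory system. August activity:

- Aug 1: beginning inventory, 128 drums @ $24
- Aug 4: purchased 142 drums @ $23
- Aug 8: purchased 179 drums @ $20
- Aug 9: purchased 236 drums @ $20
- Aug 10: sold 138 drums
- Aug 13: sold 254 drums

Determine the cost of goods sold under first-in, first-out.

Aug 10, 138 sold [FIFO — oldest first]: 128 @ $24 + 10 @ $23 = $3,302
Aug 13, 254 sold [FIFO — oldest first]: 132 @ $23 + 122 @ $20 = $5,476
Total COGS = $3,302 + $5,476 = $8,778
Ending inventory: 57 @ $20 + 236 @ $20 = $5,860

COGS = $8,778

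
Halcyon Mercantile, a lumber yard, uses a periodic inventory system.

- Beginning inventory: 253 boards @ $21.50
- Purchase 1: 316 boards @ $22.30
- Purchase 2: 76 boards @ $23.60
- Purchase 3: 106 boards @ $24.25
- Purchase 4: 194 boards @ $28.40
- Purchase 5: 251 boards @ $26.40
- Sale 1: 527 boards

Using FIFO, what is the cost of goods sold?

Sale 1 (527) [FIFO — oldest first]: 253 @ $21.50 + 274 @ $22.30 = $11,549.70
Ending inventory: 42 @ $22.30 + 76 @ $23.60 + 106 @ $24.25 + 194 @ $28.40 + 251 @ $26.40 = $17,436.70

COGS = $11,549.70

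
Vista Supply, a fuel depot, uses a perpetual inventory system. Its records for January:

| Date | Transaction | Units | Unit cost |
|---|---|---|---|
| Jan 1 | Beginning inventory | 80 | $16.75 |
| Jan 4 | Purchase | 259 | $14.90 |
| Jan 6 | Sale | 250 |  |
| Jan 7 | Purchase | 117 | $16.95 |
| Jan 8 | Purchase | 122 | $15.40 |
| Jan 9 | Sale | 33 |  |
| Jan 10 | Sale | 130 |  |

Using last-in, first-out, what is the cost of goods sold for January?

COGS = $6,298.75

Jan 6, 250 sold [LIFO — newest first]: 250 @ $14.90 = $3,725.00
Jan 9, 33 sold [LIFO — newest first]: 33 @ $15.40 = $508.20
Jan 10, 130 sold [LIFO — newest first]: 89 @ $15.40 + 41 @ $16.95 = $2,065.55
Total COGS = $3,725.00 + $508.20 + $2,065.55 = $6,298.75
Ending inventory: 80 @ $16.75 + 9 @ $14.90 + 76 @ $16.95 = $2,762.30
Check: goods available $9,061.05 = COGS $6,298.75 + ending $2,762.30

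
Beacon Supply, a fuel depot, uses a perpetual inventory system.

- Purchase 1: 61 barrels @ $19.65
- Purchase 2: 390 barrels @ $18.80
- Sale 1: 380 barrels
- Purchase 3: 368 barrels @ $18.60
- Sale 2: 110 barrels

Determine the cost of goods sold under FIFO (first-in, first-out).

Sale 1 (380) [FIFO — oldest first]: 61 @ $19.65 + 319 @ $18.80 = $7,195.85
Sale 2 (110) [FIFO — oldest first]: 71 @ $18.80 + 39 @ $18.60 = $2,060.20
Total COGS = $7,195.85 + $2,060.20 = $9,256.05
Ending inventory: 329 @ $18.60 = $6,119.40

COGS = $9,256.05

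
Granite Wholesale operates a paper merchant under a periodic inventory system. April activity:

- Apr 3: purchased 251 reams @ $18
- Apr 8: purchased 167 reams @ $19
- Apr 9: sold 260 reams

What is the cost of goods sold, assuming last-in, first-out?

Apr 9, 260 sold [LIFO — newest first]: 167 @ $19 + 93 @ $18 = $4,847
Ending inventory: 158 @ $18 = $2,844

COGS = $4,847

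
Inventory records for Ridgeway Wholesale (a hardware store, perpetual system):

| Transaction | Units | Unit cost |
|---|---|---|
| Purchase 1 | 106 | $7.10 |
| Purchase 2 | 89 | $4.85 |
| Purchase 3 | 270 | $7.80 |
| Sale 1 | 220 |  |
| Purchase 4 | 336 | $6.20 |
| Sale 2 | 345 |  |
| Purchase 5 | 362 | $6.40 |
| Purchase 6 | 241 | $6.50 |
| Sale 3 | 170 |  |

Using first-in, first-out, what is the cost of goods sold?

COGS = $4,964.25

Sale 1 (220) [FIFO — oldest first]: 106 @ $7.10 + 89 @ $4.85 + 25 @ $7.80 = $1,379.25
Sale 2 (345) [FIFO — oldest first]: 245 @ $7.80 + 100 @ $6.20 = $2,531.00
Sale 3 (170) [FIFO — oldest first]: 170 @ $6.20 = $1,054.00
Total COGS = $1,379.25 + $2,531.00 + $1,054.00 = $4,964.25
Ending inventory: 66 @ $6.20 + 362 @ $6.40 + 241 @ $6.50 = $4,292.50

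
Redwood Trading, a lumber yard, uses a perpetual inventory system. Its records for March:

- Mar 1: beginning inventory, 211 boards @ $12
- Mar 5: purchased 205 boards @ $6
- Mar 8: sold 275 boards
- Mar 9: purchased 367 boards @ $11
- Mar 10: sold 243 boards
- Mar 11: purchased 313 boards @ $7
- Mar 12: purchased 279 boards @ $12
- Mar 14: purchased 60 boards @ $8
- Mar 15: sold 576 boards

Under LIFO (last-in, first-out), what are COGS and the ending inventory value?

Mar 8, 275 sold [LIFO — newest first]: 205 @ $6 + 70 @ $12 = $2,070
Mar 10, 243 sold [LIFO — newest first]: 243 @ $11 = $2,673
Mar 15, 576 sold [LIFO — newest first]: 60 @ $8 + 279 @ $12 + 237 @ $7 = $5,487
Total COGS = $2,070 + $2,673 + $5,487 = $10,230
Ending inventory: 141 @ $12 + 124 @ $11 + 76 @ $7 = $3,588
Check: goods available $13,818 = COGS $10,230 + ending $3,588

COGS = $10,230; ending inventory = $3,588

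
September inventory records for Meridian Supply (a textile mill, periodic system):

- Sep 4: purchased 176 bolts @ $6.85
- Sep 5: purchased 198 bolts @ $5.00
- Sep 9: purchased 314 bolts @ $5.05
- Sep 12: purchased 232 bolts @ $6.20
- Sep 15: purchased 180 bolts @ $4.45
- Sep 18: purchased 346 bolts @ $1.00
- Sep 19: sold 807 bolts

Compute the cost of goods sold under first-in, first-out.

Sep 19, 807 sold [FIFO — oldest first]: 176 @ $6.85 + 198 @ $5.00 + 314 @ $5.05 + 119 @ $6.20 = $4,519.10
Ending inventory: 113 @ $6.20 + 180 @ $4.45 + 346 @ $1.00 = $1,847.60
Check: goods available $6,366.70 = COGS $4,519.10 + ending $1,847.60

COGS = $4,519.10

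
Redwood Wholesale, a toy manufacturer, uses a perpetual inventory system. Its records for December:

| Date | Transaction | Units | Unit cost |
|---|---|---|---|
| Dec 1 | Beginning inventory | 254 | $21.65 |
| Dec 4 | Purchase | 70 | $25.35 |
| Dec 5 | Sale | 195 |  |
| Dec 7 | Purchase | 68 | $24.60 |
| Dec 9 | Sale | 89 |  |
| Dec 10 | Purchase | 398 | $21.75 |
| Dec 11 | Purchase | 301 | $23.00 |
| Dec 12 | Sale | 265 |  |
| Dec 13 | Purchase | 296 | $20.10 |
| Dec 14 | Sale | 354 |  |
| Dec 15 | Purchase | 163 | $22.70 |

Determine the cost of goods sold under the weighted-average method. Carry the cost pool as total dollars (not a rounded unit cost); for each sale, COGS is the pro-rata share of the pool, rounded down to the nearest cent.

COGS = $20,024.22

After Dec 1: 254 on hand, pool $5,499.10 (≈ $21.6500 each)
After Dec 4: 324 on hand, pool $7,273.60 (≈ $22.4494 each)
Dec 5, sell 195: 195/324 × $7,273.60 → $4,377.62
After Dec 7: 197 on hand, pool $4,568.78 (≈ $23.1918 each)
Dec 9, sell 89: 89/197 × $4,568.78 → $2,064.06
After Dec 10: 506 on hand, pool $11,161.22 (≈ $22.0577 each)
After Dec 11: 807 on hand, pool $18,084.22 (≈ $22.4092 each)
Dec 12, sell 265: 265/807 × $18,084.22 → $5,938.43
After Dec 13: 838 on hand, pool $18,095.39 (≈ $21.5935 each)
Dec 14, sell 354: 354/838 × $18,095.39 → $7,644.11
After Dec 15: 647 on hand, pool $14,151.38 (≈ $21.8723 each)
Total COGS = $4,377.62 + $2,064.06 + $5,938.43 + $7,644.11 = $20,024.22
Ending inventory (cost pool remaining) = $14,151.38
Check: goods available $34,175.60 = COGS $20,024.22 + ending $14,151.38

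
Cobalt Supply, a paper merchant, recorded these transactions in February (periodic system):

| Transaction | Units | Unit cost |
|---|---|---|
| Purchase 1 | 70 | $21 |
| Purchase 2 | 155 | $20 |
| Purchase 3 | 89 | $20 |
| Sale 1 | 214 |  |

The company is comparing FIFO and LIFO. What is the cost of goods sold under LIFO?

COGS = $4,280

FIFO COGS: 70 @ $21 + 144 @ $20 = $4,350
LIFO COGS: 89 @ $20 + 125 @ $20 = $4,280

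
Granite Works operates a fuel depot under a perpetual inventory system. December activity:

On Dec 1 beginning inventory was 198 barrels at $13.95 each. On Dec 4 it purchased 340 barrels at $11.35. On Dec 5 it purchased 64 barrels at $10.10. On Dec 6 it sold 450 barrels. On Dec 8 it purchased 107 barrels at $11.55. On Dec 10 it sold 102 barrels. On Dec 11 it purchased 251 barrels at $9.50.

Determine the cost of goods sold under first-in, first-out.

Dec 6, 450 sold [FIFO — oldest first]: 198 @ $13.95 + 252 @ $11.35 = $5,622.30
Dec 10, 102 sold [FIFO — oldest first]: 88 @ $11.35 + 14 @ $10.10 = $1,140.20
Total COGS = $5,622.30 + $1,140.20 = $6,762.50
Ending inventory: 50 @ $10.10 + 107 @ $11.55 + 251 @ $9.50 = $4,125.35
Check: goods available $10,887.85 = COGS $6,762.50 + ending $4,125.35

COGS = $6,762.50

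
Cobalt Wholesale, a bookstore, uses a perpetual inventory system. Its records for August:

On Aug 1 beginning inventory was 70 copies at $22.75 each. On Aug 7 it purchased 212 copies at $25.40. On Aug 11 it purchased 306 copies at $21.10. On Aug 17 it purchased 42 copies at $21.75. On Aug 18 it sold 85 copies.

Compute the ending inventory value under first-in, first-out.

Ending inventory = $12,373.90

Aug 18, 85 sold [FIFO — oldest first]: 70 @ $22.75 + 15 @ $25.40 = $1,973.50
Ending inventory: 197 @ $25.40 + 306 @ $21.10 + 42 @ $21.75 = $12,373.90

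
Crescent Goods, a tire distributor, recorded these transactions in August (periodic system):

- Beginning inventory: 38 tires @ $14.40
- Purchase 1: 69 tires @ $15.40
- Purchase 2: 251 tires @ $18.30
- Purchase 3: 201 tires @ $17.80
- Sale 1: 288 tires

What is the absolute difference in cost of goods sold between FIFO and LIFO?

FIFO COGS: 38 @ $14.40 + 69 @ $15.40 + 181 @ $18.30 = $4,922.10
LIFO COGS: 201 @ $17.80 + 87 @ $18.30 = $5,169.90
Difference = |$4,922.10 − $5,169.90| = $247.80

$247.80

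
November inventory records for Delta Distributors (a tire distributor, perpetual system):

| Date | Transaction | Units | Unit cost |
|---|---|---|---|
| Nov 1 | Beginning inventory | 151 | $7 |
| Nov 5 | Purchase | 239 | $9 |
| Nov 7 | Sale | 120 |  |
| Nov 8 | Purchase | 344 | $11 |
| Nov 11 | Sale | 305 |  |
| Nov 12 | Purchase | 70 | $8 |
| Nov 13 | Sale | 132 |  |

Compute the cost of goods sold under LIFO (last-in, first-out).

COGS = $5,631

Nov 7, 120 sold [LIFO — newest first]: 120 @ $9 = $1,080
Nov 11, 305 sold [LIFO — newest first]: 305 @ $11 = $3,355
Nov 13, 132 sold [LIFO — newest first]: 70 @ $8 + 39 @ $11 + 23 @ $9 = $1,196
Total COGS = $1,080 + $3,355 + $1,196 = $5,631
Ending inventory: 151 @ $7 + 96 @ $9 = $1,921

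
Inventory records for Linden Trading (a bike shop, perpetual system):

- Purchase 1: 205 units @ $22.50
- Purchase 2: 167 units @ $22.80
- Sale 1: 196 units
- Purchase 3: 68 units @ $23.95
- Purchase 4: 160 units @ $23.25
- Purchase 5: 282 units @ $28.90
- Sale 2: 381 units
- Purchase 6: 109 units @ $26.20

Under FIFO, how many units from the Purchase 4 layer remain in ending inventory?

Sale 1 (196) [FIFO — oldest first]: 196 @ $22.50 = $4,410.00
Sale 2 (381) [FIFO — oldest first]: 9 @ $22.50 + 167 @ $22.80 + 68 @ $23.95 + 137 @ $23.25 = $8,823.95
Total COGS = $4,410.00 + $8,823.95 = $13,233.95
Ending inventory: 23 @ $23.25 + 282 @ $28.90 + 109 @ $26.20 = $11,540.35
Check: goods available $24,774.30 = COGS $13,233.95 + ending $11,540.35

23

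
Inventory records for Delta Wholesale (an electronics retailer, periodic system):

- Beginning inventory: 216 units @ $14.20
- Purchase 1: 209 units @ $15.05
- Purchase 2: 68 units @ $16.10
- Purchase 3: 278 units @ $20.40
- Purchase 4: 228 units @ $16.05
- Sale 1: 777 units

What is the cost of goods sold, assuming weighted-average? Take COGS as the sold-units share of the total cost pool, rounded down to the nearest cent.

Sale 1, sell 777: 777/999 × $16,638.05 → $12,940.70
Ending inventory (cost pool remaining) = $3,697.35
Check: goods available $16,638.05 = COGS $12,940.70 + ending $3,697.35

COGS = $12,940.70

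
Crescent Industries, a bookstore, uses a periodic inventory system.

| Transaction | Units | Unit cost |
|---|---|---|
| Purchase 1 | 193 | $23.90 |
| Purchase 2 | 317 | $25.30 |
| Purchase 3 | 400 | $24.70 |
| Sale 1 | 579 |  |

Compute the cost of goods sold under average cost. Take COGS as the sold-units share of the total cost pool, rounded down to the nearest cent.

Sale 1, sell 579: 579/910 × $22,512.80 → $14,324.07
Ending inventory (cost pool remaining) = $8,188.73
Check: goods available $22,512.80 = COGS $14,324.07 + ending $8,188.73

COGS = $14,324.07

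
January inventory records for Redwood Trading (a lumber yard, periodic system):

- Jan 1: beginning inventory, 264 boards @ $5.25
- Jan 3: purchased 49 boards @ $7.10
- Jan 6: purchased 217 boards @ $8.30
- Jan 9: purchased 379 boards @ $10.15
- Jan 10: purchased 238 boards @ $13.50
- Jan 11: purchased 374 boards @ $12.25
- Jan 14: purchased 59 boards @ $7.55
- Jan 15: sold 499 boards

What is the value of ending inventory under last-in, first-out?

Ending inventory = $9,703.85

Jan 15, 499 sold [LIFO — newest first]: 59 @ $7.55 + 374 @ $12.25 + 66 @ $13.50 = $5,917.95
Ending inventory: 264 @ $5.25 + 49 @ $7.10 + 217 @ $8.30 + 379 @ $10.15 + 172 @ $13.50 = $9,703.85
Check: goods available $15,621.80 = COGS $5,917.95 + ending $9,703.85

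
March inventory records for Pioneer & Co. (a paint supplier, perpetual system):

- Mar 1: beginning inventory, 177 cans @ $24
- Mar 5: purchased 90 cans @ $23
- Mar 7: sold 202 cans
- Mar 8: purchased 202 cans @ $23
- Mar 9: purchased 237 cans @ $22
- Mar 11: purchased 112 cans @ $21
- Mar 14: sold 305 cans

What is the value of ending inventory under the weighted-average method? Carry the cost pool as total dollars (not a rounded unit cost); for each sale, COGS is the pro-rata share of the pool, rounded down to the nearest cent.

Ending inventory = $6,942.01

After Mar 1: 177 on hand, pool $4,248.00 (≈ $24.0000 each)
After Mar 5: 267 on hand, pool $6,318.00 (≈ $23.6629 each)
Mar 7, sell 202: 202/267 × $6,318.00 → $4,779.91
After Mar 8: 267 on hand, pool $6,184.09 (≈ $23.1614 each)
After Mar 9: 504 on hand, pool $11,398.09 (≈ $22.6153 each)
After Mar 11: 616 on hand, pool $13,750.09 (≈ $22.3216 each)
Mar 14, sell 305: 305/616 × $13,750.09 → $6,808.08
Total COGS = $4,779.91 + $6,808.08 = $11,587.99
Ending inventory (cost pool remaining) = $6,942.01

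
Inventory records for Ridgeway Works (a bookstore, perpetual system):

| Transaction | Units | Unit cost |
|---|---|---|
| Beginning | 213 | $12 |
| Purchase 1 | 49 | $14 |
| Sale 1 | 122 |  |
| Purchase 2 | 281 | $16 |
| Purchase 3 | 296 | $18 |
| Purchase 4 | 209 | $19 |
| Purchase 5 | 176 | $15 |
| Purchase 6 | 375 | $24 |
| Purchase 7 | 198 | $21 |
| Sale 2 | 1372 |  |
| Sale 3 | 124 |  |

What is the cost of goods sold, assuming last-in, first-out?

Sale 1 (122) [LIFO — newest first]: 49 @ $14 + 73 @ $12 = $1,562
Sale 2 (1372) [LIFO — newest first]: 198 @ $21 + 375 @ $24 + 176 @ $15 + 209 @ $19 + 296 @ $18 + 118 @ $16 = $26,985
Sale 3 (124) [LIFO — newest first]: 124 @ $16 = $1,984
Total COGS = $1,562 + $26,985 + $1,984 = $30,531
Ending inventory: 140 @ $12 + 39 @ $16 = $2,304

COGS = $30,531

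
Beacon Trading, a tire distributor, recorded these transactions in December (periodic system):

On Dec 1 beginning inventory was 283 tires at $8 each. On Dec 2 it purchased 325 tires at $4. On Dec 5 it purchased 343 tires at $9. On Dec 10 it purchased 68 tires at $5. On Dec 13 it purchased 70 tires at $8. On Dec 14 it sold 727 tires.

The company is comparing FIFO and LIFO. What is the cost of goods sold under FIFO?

COGS = $4,635

FIFO COGS: 283 @ $8 + 325 @ $4 + 119 @ $9 = $4,635
LIFO COGS: 70 @ $8 + 68 @ $5 + 343 @ $9 + 246 @ $4 = $4,971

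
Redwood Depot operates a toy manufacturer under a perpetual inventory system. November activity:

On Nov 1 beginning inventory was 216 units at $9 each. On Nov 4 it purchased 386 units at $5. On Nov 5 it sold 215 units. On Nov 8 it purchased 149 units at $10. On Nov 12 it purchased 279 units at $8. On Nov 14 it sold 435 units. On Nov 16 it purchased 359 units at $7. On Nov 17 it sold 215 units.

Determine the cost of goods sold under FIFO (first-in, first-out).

Nov 5, 215 sold [FIFO — oldest first]: 215 @ $9 = $1,935
Nov 14, 435 sold [FIFO — oldest first]: 1 @ $9 + 386 @ $5 + 48 @ $10 = $2,419
Nov 17, 215 sold [FIFO — oldest first]: 101 @ $10 + 114 @ $8 = $1,922
Total COGS = $1,935 + $2,419 + $1,922 = $6,276
Ending inventory: 165 @ $8 + 359 @ $7 = $3,833
Check: goods available $10,109 = COGS $6,276 + ending $3,833

COGS = $6,276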